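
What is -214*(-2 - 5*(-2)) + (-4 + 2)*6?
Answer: -1724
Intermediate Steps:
-214*(-2 - 5*(-2)) + (-4 + 2)*6 = -214*(-2 + 10) - 2*6 = -214*8 - 12 = -1712 - 12 = -1724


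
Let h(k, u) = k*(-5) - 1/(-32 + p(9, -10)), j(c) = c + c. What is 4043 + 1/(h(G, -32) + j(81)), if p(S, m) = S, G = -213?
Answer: 114101569/28222 ≈ 4043.0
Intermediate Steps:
j(c) = 2*c
h(k, u) = 1/23 - 5*k (h(k, u) = k*(-5) - 1/(-32 + 9) = -5*k - 1/(-23) = -5*k - 1*(-1/23) = -5*k + 1/23 = 1/23 - 5*k)
4043 + 1/(h(G, -32) + j(81)) = 4043 + 1/((1/23 - 5*(-213)) + 2*81) = 4043 + 1/((1/23 + 1065) + 162) = 4043 + 1/(24496/23 + 162) = 4043 + 1/(28222/23) = 4043 + 23/28222 = 114101569/28222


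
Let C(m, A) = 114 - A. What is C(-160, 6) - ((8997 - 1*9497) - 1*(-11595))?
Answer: -10987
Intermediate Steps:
C(-160, 6) - ((8997 - 1*9497) - 1*(-11595)) = (114 - 1*6) - ((8997 - 1*9497) - 1*(-11595)) = (114 - 6) - ((8997 - 9497) + 11595) = 108 - (-500 + 11595) = 108 - 1*11095 = 108 - 11095 = -10987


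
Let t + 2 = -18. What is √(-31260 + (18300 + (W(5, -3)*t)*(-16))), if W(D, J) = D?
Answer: 4*I*√710 ≈ 106.58*I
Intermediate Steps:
t = -20 (t = -2 - 18 = -20)
√(-31260 + (18300 + (W(5, -3)*t)*(-16))) = √(-31260 + (18300 + (5*(-20))*(-16))) = √(-31260 + (18300 - 100*(-16))) = √(-31260 + (18300 + 1600)) = √(-31260 + 19900) = √(-11360) = 4*I*√710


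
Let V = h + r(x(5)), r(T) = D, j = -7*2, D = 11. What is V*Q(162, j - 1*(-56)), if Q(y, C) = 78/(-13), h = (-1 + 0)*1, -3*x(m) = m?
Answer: -60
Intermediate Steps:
x(m) = -m/3
h = -1 (h = -1*1 = -1)
j = -14
r(T) = 11
Q(y, C) = -6 (Q(y, C) = 78*(-1/13) = -6)
V = 10 (V = -1 + 11 = 10)
V*Q(162, j - 1*(-56)) = 10*(-6) = -60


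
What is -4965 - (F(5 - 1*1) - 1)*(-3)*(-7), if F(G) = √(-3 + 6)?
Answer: -4944 - 21*√3 ≈ -4980.4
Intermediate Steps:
F(G) = √3
-4965 - (F(5 - 1*1) - 1)*(-3)*(-7) = -4965 - (√3 - 1)*(-3)*(-7) = -4965 - (-1 + √3)*(-3)*(-7) = -4965 - (3 - 3*√3)*(-7) = -4965 - (-21 + 21*√3) = -4965 + (21 - 21*√3) = -4944 - 21*√3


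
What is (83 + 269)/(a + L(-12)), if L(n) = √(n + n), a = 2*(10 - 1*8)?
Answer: 176/5 - 88*I*√6/5 ≈ 35.2 - 43.111*I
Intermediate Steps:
a = 4 (a = 2*(10 - 8) = 2*2 = 4)
L(n) = √2*√n (L(n) = √(2*n) = √2*√n)
(83 + 269)/(a + L(-12)) = (83 + 269)/(4 + √2*√(-12)) = 352/(4 + √2*(2*I*√3)) = 352/(4 + 2*I*√6)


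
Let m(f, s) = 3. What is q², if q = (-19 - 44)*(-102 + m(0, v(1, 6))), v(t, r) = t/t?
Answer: 38900169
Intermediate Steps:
v(t, r) = 1
q = 6237 (q = (-19 - 44)*(-102 + 3) = -63*(-99) = 6237)
q² = 6237² = 38900169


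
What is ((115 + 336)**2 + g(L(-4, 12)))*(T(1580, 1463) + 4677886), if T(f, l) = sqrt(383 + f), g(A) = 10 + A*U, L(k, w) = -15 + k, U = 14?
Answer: 950289151470 + 203145*sqrt(1963) ≈ 9.5030e+11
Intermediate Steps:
g(A) = 10 + 14*A (g(A) = 10 + A*14 = 10 + 14*A)
((115 + 336)**2 + g(L(-4, 12)))*(T(1580, 1463) + 4677886) = ((115 + 336)**2 + (10 + 14*(-15 - 4)))*(sqrt(383 + 1580) + 4677886) = (451**2 + (10 + 14*(-19)))*(sqrt(1963) + 4677886) = (203401 + (10 - 266))*(4677886 + sqrt(1963)) = (203401 - 256)*(4677886 + sqrt(1963)) = 203145*(4677886 + sqrt(1963)) = 950289151470 + 203145*sqrt(1963)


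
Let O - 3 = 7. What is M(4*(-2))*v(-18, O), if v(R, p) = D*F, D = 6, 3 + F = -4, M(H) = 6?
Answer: -252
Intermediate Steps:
O = 10 (O = 3 + 7 = 10)
F = -7 (F = -3 - 4 = -7)
v(R, p) = -42 (v(R, p) = 6*(-7) = -42)
M(4*(-2))*v(-18, O) = 6*(-42) = -252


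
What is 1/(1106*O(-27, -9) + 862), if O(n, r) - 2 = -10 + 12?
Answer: 1/5286 ≈ 0.00018918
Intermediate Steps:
O(n, r) = 4 (O(n, r) = 2 + (-10 + 12) = 2 + 2 = 4)
1/(1106*O(-27, -9) + 862) = 1/(1106*4 + 862) = 1/(4424 + 862) = 1/5286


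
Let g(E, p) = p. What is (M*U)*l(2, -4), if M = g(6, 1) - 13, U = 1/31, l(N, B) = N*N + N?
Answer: -72/31 ≈ -2.3226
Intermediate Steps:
l(N, B) = N + N² (l(N, B) = N² + N = N + N²)
U = 1/31 ≈ 0.032258
M = -12 (M = 1 - 13 = -12)
(M*U)*l(2, -4) = (-12*1/31)*(2*(1 + 2)) = -24*3/31 = -12/31*6 = -72/31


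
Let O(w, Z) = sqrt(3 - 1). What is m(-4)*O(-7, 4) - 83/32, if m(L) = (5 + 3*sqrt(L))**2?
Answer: -83/32 - sqrt(2)*(11 - 60*I) ≈ -18.15 + 84.853*I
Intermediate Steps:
O(w, Z) = sqrt(2)
m(-4)*O(-7, 4) - 83/32 = (5 + 3*sqrt(-4))**2*sqrt(2) - 83/32 = (5 + 3*(2*I))**2*sqrt(2) - 83*1/32 = (5 + 6*I)**2*sqrt(2) - 83/32 = sqrt(2)*(5 + 6*I)**2 - 83/32 = -83/32 + sqrt(2)*(5 + 6*I)**2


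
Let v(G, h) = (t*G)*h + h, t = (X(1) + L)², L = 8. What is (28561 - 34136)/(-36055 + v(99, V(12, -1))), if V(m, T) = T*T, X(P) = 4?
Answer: 5575/21798 ≈ 0.25576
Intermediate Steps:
t = 144 (t = (4 + 8)² = 12² = 144)
V(m, T) = T²
v(G, h) = h + 144*G*h (v(G, h) = (144*G)*h + h = 144*G*h + h = h + 144*G*h)
(28561 - 34136)/(-36055 + v(99, V(12, -1))) = (28561 - 34136)/(-36055 + (-1)²*(1 + 144*99)) = -5575/(-36055 + 1*(1 + 14256)) = -5575/(-36055 + 1*14257) = -5575/(-36055 + 14257) = -5575/(-21798) = -5575*(-1/21798) = 5575/21798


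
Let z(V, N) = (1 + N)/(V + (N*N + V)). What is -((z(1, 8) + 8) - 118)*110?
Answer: 12085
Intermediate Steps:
z(V, N) = (1 + N)/(N² + 2*V) (z(V, N) = (1 + N)/(V + (N² + V)) = (1 + N)/(V + (V + N²)) = (1 + N)/(N² + 2*V))
-((z(1, 8) + 8) - 118)*110 = -(((1 + 8)/(8² + 2*1) + 8) - 118)*110 = -((9/(64 + 2) + 8) - 118)*110 = -((9/66 + 8) - 118)*110 = -(((1/66)*9 + 8) - 118)*110 = -((3/22 + 8) - 118)*110 = -(179/22 - 118)*110 = -(-2417)*110/22 = -1*(-12085) = 12085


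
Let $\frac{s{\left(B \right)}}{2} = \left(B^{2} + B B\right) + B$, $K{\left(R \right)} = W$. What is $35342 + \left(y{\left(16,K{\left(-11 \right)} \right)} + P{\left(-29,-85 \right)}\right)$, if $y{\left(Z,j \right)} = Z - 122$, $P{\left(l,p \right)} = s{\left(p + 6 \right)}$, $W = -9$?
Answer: $60042$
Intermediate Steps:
$K{\left(R \right)} = -9$
$s{\left(B \right)} = 2 B + 4 B^{2}$ ($s{\left(B \right)} = 2 \left(\left(B^{2} + B B\right) + B\right) = 2 \left(\left(B^{2} + B^{2}\right) + B\right) = 2 \left(2 B^{2} + B\right) = 2 \left(B + 2 B^{2}\right) = 2 B + 4 B^{2}$)
$P{\left(l,p \right)} = 2 \left(6 + p\right) \left(13 + 2 p\right)$ ($P{\left(l,p \right)} = 2 \left(p + 6\right) \left(1 + 2 \left(p + 6\right)\right) = 2 \left(6 + p\right) \left(1 + 2 \left(6 + p\right)\right) = 2 \left(6 + p\right) \left(1 + \left(12 + 2 p\right)\right) = 2 \left(6 + p\right) \left(13 + 2 p\right)$)
$y{\left(Z,j \right)} = -122 + Z$
$35342 + \left(y{\left(16,K{\left(-11 \right)} \right)} + P{\left(-29,-85 \right)}\right) = 35342 + \left(\left(-122 + 16\right) + 2 \left(6 - 85\right) \left(13 + 2 \left(-85\right)\right)\right) = 35342 - \left(106 + 158 \left(13 - 170\right)\right) = 35342 - \left(106 + 158 \left(-157\right)\right) = 35342 + \left(-106 + 24806\right) = 35342 + 24700 = 60042$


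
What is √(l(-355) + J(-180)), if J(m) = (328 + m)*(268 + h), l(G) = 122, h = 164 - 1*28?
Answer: √59914 ≈ 244.77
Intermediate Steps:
h = 136 (h = 164 - 28 = 136)
J(m) = 132512 + 404*m (J(m) = (328 + m)*(268 + 136) = (328 + m)*404 = 132512 + 404*m)
√(l(-355) + J(-180)) = √(122 + (132512 + 404*(-180))) = √(122 + (132512 - 72720)) = √(122 + 59792) = √59914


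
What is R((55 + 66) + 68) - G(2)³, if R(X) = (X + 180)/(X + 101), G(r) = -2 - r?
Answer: 18929/290 ≈ 65.272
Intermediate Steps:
R(X) = (180 + X)/(101 + X)
R((55 + 66) + 68) - G(2)³ = (180 + ((55 + 66) + 68))/(101 + ((55 + 66) + 68)) - (-2 - 1*2)³ = (180 + (121 + 68))/(101 + (121 + 68)) - (-2 - 2)³ = (180 + 189)/(101 + 189) - 1*(-4)³ = 369/290 - 1*(-64) = (1/290)*369 + 64 = 369/290 + 64 = 18929/290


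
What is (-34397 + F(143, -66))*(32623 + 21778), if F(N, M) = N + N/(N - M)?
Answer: -35404878013/19 ≈ -1.8634e+9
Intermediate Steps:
(-34397 + F(143, -66))*(32623 + 21778) = (-34397 + 143*(-1 - 66 - 1*143)/(-66 - 1*143))*(32623 + 21778) = (-34397 + 143*(-1 - 66 - 143)/(-66 - 143))*54401 = (-34397 + 143*(-210)/(-209))*54401 = (-34397 + 143*(-1/209)*(-210))*54401 = (-34397 + 2730/19)*54401 = -650813/19*54401 = -35404878013/19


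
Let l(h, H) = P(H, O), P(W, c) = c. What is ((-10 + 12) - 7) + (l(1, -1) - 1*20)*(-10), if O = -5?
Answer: 245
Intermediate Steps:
l(h, H) = -5
((-10 + 12) - 7) + (l(1, -1) - 1*20)*(-10) = ((-10 + 12) - 7) + (-5 - 1*20)*(-10) = (2 - 7) + (-5 - 20)*(-10) = -5 - 25*(-10) = -5 + 250 = 245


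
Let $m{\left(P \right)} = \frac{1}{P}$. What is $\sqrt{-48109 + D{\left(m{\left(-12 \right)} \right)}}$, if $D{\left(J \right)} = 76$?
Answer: $9 i \sqrt{593} \approx 219.16 i$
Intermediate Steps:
$\sqrt{-48109 + D{\left(m{\left(-12 \right)} \right)}} = \sqrt{-48109 + 76} = \sqrt{-48033} = 9 i \sqrt{593}$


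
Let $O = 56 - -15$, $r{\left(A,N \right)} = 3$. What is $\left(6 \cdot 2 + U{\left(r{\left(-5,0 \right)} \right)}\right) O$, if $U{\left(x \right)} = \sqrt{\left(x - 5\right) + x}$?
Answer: $923$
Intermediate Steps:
$U{\left(x \right)} = \sqrt{-5 + 2 x}$ ($U{\left(x \right)} = \sqrt{\left(x - 5\right) + x} = \sqrt{\left(-5 + x\right) + x} = \sqrt{-5 + 2 x}$)
$O = 71$ ($O = 56 + 15 = 71$)
$\left(6 \cdot 2 + U{\left(r{\left(-5,0 \right)} \right)}\right) O = \left(6 \cdot 2 + \sqrt{-5 + 2 \cdot 3}\right) 71 = \left(12 + \sqrt{-5 + 6}\right) 71 = \left(12 + \sqrt{1}\right) 71 = \left(12 + 1\right) 71 = 13 \cdot 71 = 923$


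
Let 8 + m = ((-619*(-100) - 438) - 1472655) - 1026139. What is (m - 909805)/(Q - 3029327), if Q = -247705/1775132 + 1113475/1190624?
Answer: 1768560092321559840/1600631413224595139 ≈ 1.1049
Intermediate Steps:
Q = 420410396445/528378690592 (Q = -247705*1/1775132 + 1113475*(1/1190624) = -247705/1775132 + 1113475/1190624 = 420410396445/528378690592 ≈ 0.79566)
m = -2437340 (m = -8 + (((-619*(-100) - 438) - 1472655) - 1026139) = -8 + (((61900 - 438) - 1472655) - 1026139) = -8 + ((61462 - 1472655) - 1026139) = -8 + (-1411193 - 1026139) = -8 - 2437332 = -2437340)
(m - 909805)/(Q - 3029327) = (-2437340 - 909805)/(420410396445/528378690592 - 3029327) = -3347145/(-1600631413224595139/528378690592) = -3347145*(-528378690592/1600631413224595139) = 1768560092321559840/1600631413224595139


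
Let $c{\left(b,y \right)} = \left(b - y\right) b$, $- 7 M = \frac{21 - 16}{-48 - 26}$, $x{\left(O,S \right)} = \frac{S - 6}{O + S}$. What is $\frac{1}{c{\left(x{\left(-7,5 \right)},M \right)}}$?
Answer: $\frac{518}{127} \approx 4.0787$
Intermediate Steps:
$x{\left(O,S \right)} = \frac{-6 + S}{O + S}$
$M = \frac{5}{518}$ ($M = - \frac{\left(21 - 16\right) \frac{1}{-48 - 26}}{7} = - \frac{5 \frac{1}{-74}}{7} = - \frac{5 \left(- \frac{1}{74}\right)}{7} = \left(- \frac{1}{7}\right) \left(- \frac{5}{74}\right) = \frac{5}{518} \approx 0.0096525$)
$c{\left(b,y \right)} = b \left(b - y\right)$
$\frac{1}{c{\left(x{\left(-7,5 \right)},M \right)}} = \frac{1}{\frac{-6 + 5}{-7 + 5} \left(\frac{-6 + 5}{-7 + 5} - \frac{5}{518}\right)} = \frac{1}{\frac{1}{-2} \left(-1\right) \left(\frac{1}{-2} \left(-1\right) - \frac{5}{518}\right)} = \frac{1}{\left(- \frac{1}{2}\right) \left(-1\right) \left(\left(- \frac{1}{2}\right) \left(-1\right) - \frac{5}{518}\right)} = \frac{1}{\frac{1}{2} \left(\frac{1}{2} - \frac{5}{518}\right)} = \frac{1}{\frac{1}{2} \cdot \frac{127}{259}} = \frac{1}{\frac{127}{518}} = \frac{518}{127}$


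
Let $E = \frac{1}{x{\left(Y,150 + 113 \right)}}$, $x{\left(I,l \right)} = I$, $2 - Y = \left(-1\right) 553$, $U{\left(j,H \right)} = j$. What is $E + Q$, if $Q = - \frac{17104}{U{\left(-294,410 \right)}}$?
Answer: $\frac{1582169}{27195} \approx 58.179$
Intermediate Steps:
$Q = \frac{8552}{147}$ ($Q = - \frac{17104}{-294} = \left(-17104\right) \left(- \frac{1}{294}\right) = \frac{8552}{147} \approx 58.177$)
$Y = 555$ ($Y = 2 - \left(-1\right) 553 = 2 - -553 = 2 + 553 = 555$)
$E = \frac{1}{555} \approx 0.0018018$
$E + Q = \frac{1}{555} + \frac{8552}{147} = \frac{1582169}{27195}$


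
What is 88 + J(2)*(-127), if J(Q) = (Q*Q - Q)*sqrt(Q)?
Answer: 88 - 254*sqrt(2) ≈ -271.21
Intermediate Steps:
J(Q) = sqrt(Q)*(Q**2 - Q) (J(Q) = (Q**2 - Q)*sqrt(Q) = sqrt(Q)*(Q**2 - Q))
88 + J(2)*(-127) = 88 + (2**(3/2)*(-1 + 2))*(-127) = 88 + ((2*sqrt(2))*1)*(-127) = 88 + (2*sqrt(2))*(-127) = 88 - 254*sqrt(2)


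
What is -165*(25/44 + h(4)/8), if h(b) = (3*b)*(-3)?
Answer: 2595/4 ≈ 648.75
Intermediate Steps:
h(b) = -9*b
-165*(25/44 + h(4)/8) = -165*(25/44 - 9*4/8) = -165*(25*(1/44) - 36*1/8) = -165*(25/44 - 9/2) = -165*(-173/44) = 2595/4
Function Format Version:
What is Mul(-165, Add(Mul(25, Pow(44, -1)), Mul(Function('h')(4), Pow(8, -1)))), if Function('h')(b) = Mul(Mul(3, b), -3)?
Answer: Rational(2595, 4) ≈ 648.75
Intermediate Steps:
Function('h')(b) = Mul(-9, b)
Mul(-165, Add(Mul(25, Pow(44, -1)), Mul(Function('h')(4), Pow(8, -1)))) = Mul(-165, Add(Mul(25, Pow(44, -1)), Mul(Mul(-9, 4), Pow(8, -1)))) = Mul(-165, Add(Mul(25, Rational(1, 44)), Mul(-36, Rational(1, 8)))) = Mul(-165, Add(Rational(25, 44), Rational(-9, 2))) = Mul(-165, Rational(-173, 44)) = Rational(2595, 4)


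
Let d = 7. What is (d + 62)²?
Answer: 4761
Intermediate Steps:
(d + 62)² = (7 + 62)² = 69² = 4761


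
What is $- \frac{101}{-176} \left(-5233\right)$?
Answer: $- \frac{528533}{176} \approx -3003.0$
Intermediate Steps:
$- \frac{101}{-176} \left(-5233\right) = - \frac{101 \left(-1\right)}{176} \left(-5233\right) = \left(-1\right) \left(- \frac{101}{176}\right) \left(-5233\right) = \frac{101}{176} \left(-5233\right) = - \frac{528533}{176}$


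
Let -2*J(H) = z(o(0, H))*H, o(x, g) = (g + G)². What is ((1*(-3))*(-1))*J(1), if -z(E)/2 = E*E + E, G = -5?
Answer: 816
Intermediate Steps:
o(x, g) = (-5 + g)² (o(x, g) = (g - 5)² = (-5 + g)²)
z(E) = -2*E - 2*E² (z(E) = -2*(E*E + E) = -2*(E² + E) = -2*(E + E²) = -2*E - 2*E²)
J(H) = H*(-5 + H)²*(1 + (-5 + H)²) (J(H) = -(-2*(-5 + H)²*(1 + (-5 + H)²))*H/2 = -(-1)*H*(-5 + H)²*(1 + (-5 + H)²) = H*(-5 + H)²*(1 + (-5 + H)²))
((1*(-3))*(-1))*J(1) = ((1*(-3))*(-1))*(1*(-5 + 1)²*(1 + (-5 + 1)²)) = (-3*(-1))*(1*(-4)²*(1 + (-4)²)) = 3*(1*16*(1 + 16)) = 3*(1*16*17) = 3*272 = 816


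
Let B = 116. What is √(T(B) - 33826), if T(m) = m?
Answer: I*√33710 ≈ 183.6*I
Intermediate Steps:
√(T(B) - 33826) = √(116 - 33826) = √(-33710) = I*√33710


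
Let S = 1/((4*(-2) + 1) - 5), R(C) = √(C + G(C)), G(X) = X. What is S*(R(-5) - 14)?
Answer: 7/6 - I*√10/12 ≈ 1.1667 - 0.26352*I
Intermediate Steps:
R(C) = √2*√C (R(C) = √(C + C) = √(2*C) = √2*√C)
S = -1/12 (S = 1/((-8 + 1) - 5) = 1/(-7 - 5) = 1/(-12) = -1/12 ≈ -0.083333)
S*(R(-5) - 14) = -(√2*√(-5) - 14)/12 = -(√2*(I*√5) - 14)/12 = -(I*√10 - 14)/12 = -(-14 + I*√10)/12 = 7/6 - I*√10/12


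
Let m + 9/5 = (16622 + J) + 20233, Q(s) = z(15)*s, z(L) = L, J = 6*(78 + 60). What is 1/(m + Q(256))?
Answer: 5/207606 ≈ 2.4084e-5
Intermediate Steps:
J = 828 (J = 6*138 = 828)
Q(s) = 15*s
m = 188406/5 (m = -9/5 + ((16622 + 828) + 20233) = -9/5 + (17450 + 20233) = -9/5 + 37683 = 188406/5 ≈ 37681.)
1/(m + Q(256)) = 1/(188406/5 + 15*256) = 1/(188406/5 + 3840) = 1/(207606/5) = 5/207606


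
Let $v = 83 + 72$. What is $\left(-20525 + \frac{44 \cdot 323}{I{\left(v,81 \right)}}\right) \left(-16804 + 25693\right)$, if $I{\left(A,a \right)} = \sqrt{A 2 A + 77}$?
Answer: $-182446725 + \frac{391116 \sqrt{48127}}{149} \approx -1.8187 \cdot 10^{8}$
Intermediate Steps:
$v = 155$
$I{\left(A,a \right)} = \sqrt{77 + 2 A^{2}}$ ($I{\left(A,a \right)} = \sqrt{2 A A + 77} = \sqrt{2 A^{2} + 77} = \sqrt{77 + 2 A^{2}}$)
$\left(-20525 + \frac{44 \cdot 323}{I{\left(v,81 \right)}}\right) \left(-16804 + 25693\right) = \left(-20525 + \frac{44 \cdot 323}{\sqrt{77 + 2 \cdot 155^{2}}}\right) \left(-16804 + 25693\right) = \left(-20525 + \frac{14212}{\sqrt{77 + 2 \cdot 24025}}\right) 8889 = \left(-20525 + \frac{14212}{\sqrt{77 + 48050}}\right) 8889 = \left(-20525 + \frac{14212}{\sqrt{48127}}\right) 8889 = \left(-20525 + 14212 \frac{\sqrt{48127}}{48127}\right) 8889 = \left(-20525 + \frac{44 \sqrt{48127}}{149}\right) 8889 = -182446725 + \frac{391116 \sqrt{48127}}{149}$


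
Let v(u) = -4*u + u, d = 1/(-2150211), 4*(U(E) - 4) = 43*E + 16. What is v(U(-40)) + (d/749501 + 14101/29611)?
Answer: 60437070600936965186/47720652161687421 ≈ 1266.5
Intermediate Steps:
U(E) = 8 + 43*E/4 (U(E) = 4 + (43*E + 16)/4 = 4 + (16 + 43*E)/4 = 4 + (4 + 43*E/4) = 8 + 43*E/4)
d = -1/2150211 ≈ -4.6507e-7
v(u) = -3*u
v(U(-40)) + (d/749501 + 14101/29611) = -3*(8 + (43/4)*(-40)) + (-1/2150211/749501 + 14101/29611) = -3*(8 - 430) + (-1/2150211*1/749501 + 14101*(1/29611)) = -3*(-422) + (-1/1611585294711 + 14101/29611) = 1266 + 22724964240690200/47720652161687421 = 60437070600936965186/47720652161687421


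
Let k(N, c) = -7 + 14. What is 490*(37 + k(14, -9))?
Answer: 21560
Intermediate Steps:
k(N, c) = 7
490*(37 + k(14, -9)) = 490*(37 + 7) = 490*44 = 21560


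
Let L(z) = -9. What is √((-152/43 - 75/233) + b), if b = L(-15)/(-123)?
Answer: 4*I*√39902661281/410779 ≈ 1.9451*I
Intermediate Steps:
b = 3/41 (b = -9/(-123) = -9*(-1/123) = 3/41 ≈ 0.073171)
√((-152/43 - 75/233) + b) = √((-152/43 - 75/233) + 3/41) = √(-38641/10019 + 3/41) = √(-1554224/410779) = 4*I*√39902661281/410779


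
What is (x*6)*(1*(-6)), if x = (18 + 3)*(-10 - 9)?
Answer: 14364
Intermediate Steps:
x = -399 (x = 21*(-19) = -399)
(x*6)*(1*(-6)) = (-399*6)*(1*(-6)) = -2394*(-6) = 14364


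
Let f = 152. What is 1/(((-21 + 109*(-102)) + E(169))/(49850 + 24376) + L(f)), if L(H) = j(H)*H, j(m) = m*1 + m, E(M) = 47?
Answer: 37113/1714911958 ≈ 2.1641e-5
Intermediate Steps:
j(m) = 2*m (j(m) = m + m = 2*m)
L(H) = 2*H² (L(H) = (2*H)*H = 2*H²)
1/(((-21 + 109*(-102)) + E(169))/(49850 + 24376) + L(f)) = 1/(((-21 + 109*(-102)) + 47)/(49850 + 24376) + 2*152²) = 1/(((-21 - 11118) + 47)/74226 + 2*23104) = 1/((-11139 + 47)*(1/74226) + 46208) = 1/(-11092*1/74226 + 46208) = 1/(-5546/37113 + 46208) = 1/(1714911958/37113) = 37113/1714911958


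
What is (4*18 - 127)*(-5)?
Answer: 275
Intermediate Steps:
(4*18 - 127)*(-5) = (72 - 127)*(-5) = -55*(-5) = 275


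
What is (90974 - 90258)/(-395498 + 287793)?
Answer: -716/107705 ≈ -0.0066478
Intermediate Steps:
(90974 - 90258)/(-395498 + 287793) = 716/(-107705) = 716*(-1/107705) = -716/107705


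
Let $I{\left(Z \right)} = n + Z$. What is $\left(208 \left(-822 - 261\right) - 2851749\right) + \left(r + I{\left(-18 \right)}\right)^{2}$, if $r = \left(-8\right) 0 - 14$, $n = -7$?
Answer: $-3075492$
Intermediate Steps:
$I{\left(Z \right)} = -7 + Z$
$r = -14$ ($r = 0 - 14 = -14$)
$\left(208 \left(-822 - 261\right) - 2851749\right) + \left(r + I{\left(-18 \right)}\right)^{2} = \left(208 \left(-822 - 261\right) - 2851749\right) + \left(-14 - 25\right)^{2} = \left(208 \left(-1083\right) - 2851749\right) + \left(-14 - 25\right)^{2} = \left(-225264 - 2851749\right) + \left(-39\right)^{2} = -3077013 + 1521 = -3075492$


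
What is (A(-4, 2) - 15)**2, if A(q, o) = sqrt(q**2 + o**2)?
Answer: 245 - 60*sqrt(5) ≈ 110.84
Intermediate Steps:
A(q, o) = sqrt(o**2 + q**2)
(A(-4, 2) - 15)**2 = (sqrt(2**2 + (-4)**2) - 15)**2 = (sqrt(4 + 16) - 15)**2 = (sqrt(20) - 15)**2 = (2*sqrt(5) - 15)**2 = (-15 + 2*sqrt(5))**2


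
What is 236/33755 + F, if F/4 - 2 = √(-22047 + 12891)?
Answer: 270276/33755 + 8*I*√2289 ≈ 8.007 + 382.75*I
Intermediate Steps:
F = 8 + 8*I*√2289 (F = 8 + 4*√(-22047 + 12891) = 8 + 4*√(-9156) = 8 + 4*(2*I*√2289) = 8 + 8*I*√2289 ≈ 8.0 + 382.75*I)
236/33755 + F = 236/33755 + (8 + 8*I*√2289) = 270276/33755 + 8*I*√2289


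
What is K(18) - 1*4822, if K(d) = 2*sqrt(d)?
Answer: -4822 + 6*sqrt(2) ≈ -4813.5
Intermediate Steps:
K(18) - 1*4822 = 2*sqrt(18) - 1*4822 = 2*(3*sqrt(2)) - 4822 = 6*sqrt(2) - 4822 = -4822 + 6*sqrt(2)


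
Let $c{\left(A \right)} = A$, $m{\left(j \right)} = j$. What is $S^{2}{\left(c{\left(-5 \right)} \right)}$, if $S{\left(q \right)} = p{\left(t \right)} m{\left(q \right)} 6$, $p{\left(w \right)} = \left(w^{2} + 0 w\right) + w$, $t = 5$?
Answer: $810000$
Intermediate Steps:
$p{\left(w \right)} = w + w^{2}$ ($p{\left(w \right)} = \left(w^{2} + 0\right) + w = w^{2} + w = w + w^{2}$)
$S{\left(q \right)} = 180 q$ ($S{\left(q \right)} = 5 \left(1 + 5\right) q 6 = 5 \cdot 6 q 6 = 30 q 6 = 180 q$)
$S^{2}{\left(c{\left(-5 \right)} \right)} = \left(180 \left(-5\right)\right)^{2} = \left(-900\right)^{2} = 810000$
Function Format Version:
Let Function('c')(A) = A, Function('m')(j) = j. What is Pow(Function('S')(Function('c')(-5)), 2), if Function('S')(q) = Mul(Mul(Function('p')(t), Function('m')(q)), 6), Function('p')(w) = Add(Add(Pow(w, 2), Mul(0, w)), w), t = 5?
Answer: 810000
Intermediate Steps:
Function('p')(w) = Add(w, Pow(w, 2)) (Function('p')(w) = Add(Add(Pow(w, 2), 0), w) = Add(Pow(w, 2), w) = Add(w, Pow(w, 2)))
Function('S')(q) = Mul(180, q) (Function('S')(q) = Mul(Mul(Mul(5, Add(1, 5)), q), 6) = Mul(Mul(Mul(5, 6), q), 6) = Mul(Mul(30, q), 6) = Mul(180, q))
Pow(Function('S')(Function('c')(-5)), 2) = Pow(Mul(180, -5), 2) = Pow(-900, 2) = 810000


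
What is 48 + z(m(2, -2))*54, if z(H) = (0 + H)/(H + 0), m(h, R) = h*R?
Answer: 102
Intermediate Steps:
m(h, R) = R*h
z(H) = 1 (z(H) = H/H = 1)
48 + z(m(2, -2))*54 = 48 + 1*54 = 48 + 54 = 102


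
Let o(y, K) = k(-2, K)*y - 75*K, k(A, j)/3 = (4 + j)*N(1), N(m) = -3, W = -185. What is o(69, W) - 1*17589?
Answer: 108687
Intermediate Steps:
k(A, j) = -36 - 9*j (k(A, j) = 3*((4 + j)*(-3)) = 3*(-12 - 3*j) = -36 - 9*j)
o(y, K) = -75*K + y*(-36 - 9*K) (o(y, K) = (-36 - 9*K)*y - 75*K = y*(-36 - 9*K) - 75*K = -75*K + y*(-36 - 9*K))
o(69, W) - 1*17589 = (-75*(-185) - 9*69*(4 - 185)) - 1*17589 = (13875 - 9*69*(-181)) - 17589 = (13875 + 112401) - 17589 = 126276 - 17589 = 108687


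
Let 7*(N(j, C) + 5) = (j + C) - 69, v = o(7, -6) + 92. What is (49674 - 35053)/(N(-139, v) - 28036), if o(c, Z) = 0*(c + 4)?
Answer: -102347/196403 ≈ -0.52111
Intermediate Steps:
o(c, Z) = 0 (o(c, Z) = 0*(4 + c) = 0)
v = 92 (v = 0 + 92 = 92)
N(j, C) = -104/7 + C/7 + j/7 (N(j, C) = -5 + ((j + C) - 69)/7 = -5 + ((C + j) - 69)/7 = -5 + (-69 + C + j)/7 = -5 + (-69/7 + C/7 + j/7) = -104/7 + C/7 + j/7)
(49674 - 35053)/(N(-139, v) - 28036) = (49674 - 35053)/((-104/7 + (⅐)*92 + (⅐)*(-139)) - 28036) = 14621/((-104/7 + 92/7 - 139/7) - 28036) = 14621/(-151/7 - 28036) = 14621/(-196403/7) = 14621*(-7/196403) = -102347/196403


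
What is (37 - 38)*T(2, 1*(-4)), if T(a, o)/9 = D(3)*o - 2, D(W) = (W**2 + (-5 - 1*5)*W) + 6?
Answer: -522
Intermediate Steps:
D(W) = 6 + W**2 - 10*W (D(W) = (W**2 + (-5 - 5)*W) + 6 = (W**2 - 10*W) + 6 = 6 + W**2 - 10*W)
T(a, o) = -18 - 135*o (T(a, o) = 9*((6 + 3**2 - 10*3)*o - 2) = 9*((6 + 9 - 30)*o - 2) = 9*(-15*o - 2) = 9*(-2 - 15*o) = -18 - 135*o)
(37 - 38)*T(2, 1*(-4)) = (37 - 38)*(-18 - 135*(-4)) = -(-18 - 135*(-4)) = -(-18 + 540) = -1*522 = -522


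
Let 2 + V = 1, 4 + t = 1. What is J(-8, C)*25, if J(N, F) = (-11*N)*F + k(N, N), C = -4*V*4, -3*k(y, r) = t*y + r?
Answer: 105200/3 ≈ 35067.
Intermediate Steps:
t = -3 (t = -4 + 1 = -3)
V = -1 (V = -2 + 1 = -1)
k(y, r) = y - r/3 (k(y, r) = -(-3*y + r)/3 = -(r - 3*y)/3 = y - r/3)
C = 16 (C = -4*(-1)*4 = 4*4 = 16)
J(N, F) = 2*N/3 - 11*F*N (J(N, F) = (-11*N)*F + (N - N/3) = -11*F*N + 2*N/3 = 2*N/3 - 11*F*N)
J(-8, C)*25 = ((⅓)*(-8)*(2 - 33*16))*25 = ((⅓)*(-8)*(2 - 528))*25 = ((⅓)*(-8)*(-526))*25 = (4208/3)*25 = 105200/3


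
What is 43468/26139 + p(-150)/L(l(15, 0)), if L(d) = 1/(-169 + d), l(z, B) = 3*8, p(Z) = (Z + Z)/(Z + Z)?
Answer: -3746687/26139 ≈ -143.34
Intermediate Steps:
p(Z) = 1 (p(Z) = (2*Z)/((2*Z)) = (2*Z)*(1/(2*Z)) = 1)
l(z, B) = 24
43468/26139 + p(-150)/L(l(15, 0)) = 43468/26139 + 1/1/(-169 + 24) = 43468*(1/26139) + 1/1/(-145) = 43468/26139 + 1/(-1/145) = 43468/26139 + 1*(-145) = 43468/26139 - 145 = -3746687/26139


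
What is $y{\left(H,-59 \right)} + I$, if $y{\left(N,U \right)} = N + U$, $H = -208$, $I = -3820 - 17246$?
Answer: $-21333$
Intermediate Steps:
$I = -21066$
$y{\left(H,-59 \right)} + I = \left(-208 - 59\right) - 21066 = -267 - 21066 = -21333$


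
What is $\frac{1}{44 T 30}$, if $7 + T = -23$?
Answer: $- \frac{1}{39600} \approx -2.5253 \cdot 10^{-5}$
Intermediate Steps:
$T = -30$ ($T = -7 - 23 = -30$)
$\frac{1}{44 T 30} = \frac{1}{44 \left(-30\right) 30} = \frac{1}{\left(-1320\right) 30} = \frac{1}{-39600} = - \frac{1}{39600}$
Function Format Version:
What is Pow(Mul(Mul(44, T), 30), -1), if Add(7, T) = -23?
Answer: Rational(-1, 39600) ≈ -2.5253e-5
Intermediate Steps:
T = -30 (T = Add(-7, -23) = -30)
Pow(Mul(Mul(44, T), 30), -1) = Pow(Mul(Mul(44, -30), 30), -1) = Pow(Mul(-1320, 30), -1) = Pow(-39600, -1) = Rational(-1, 39600)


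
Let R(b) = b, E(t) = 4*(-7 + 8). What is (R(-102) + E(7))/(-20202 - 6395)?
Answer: 98/26597 ≈ 0.0036846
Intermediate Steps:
E(t) = 4 (E(t) = 4*1 = 4)
(R(-102) + E(7))/(-20202 - 6395) = (-102 + 4)/(-20202 - 6395) = -98/(-26597) = -98*(-1/26597) = 98/26597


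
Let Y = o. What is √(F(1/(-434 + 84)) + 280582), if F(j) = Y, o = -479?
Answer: √280103 ≈ 529.25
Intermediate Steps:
Y = -479
F(j) = -479
√(F(1/(-434 + 84)) + 280582) = √(-479 + 280582) = √280103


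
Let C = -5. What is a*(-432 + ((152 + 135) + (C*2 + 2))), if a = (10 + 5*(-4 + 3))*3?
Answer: -2295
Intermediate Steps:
a = 15 (a = (10 + 5*(-1))*3 = (10 - 5)*3 = 5*3 = 15)
a*(-432 + ((152 + 135) + (C*2 + 2))) = 15*(-432 + ((152 + 135) + (-5*2 + 2))) = 15*(-432 + (287 + (-10 + 2))) = 15*(-432 + (287 - 8)) = 15*(-432 + 279) = 15*(-153) = -2295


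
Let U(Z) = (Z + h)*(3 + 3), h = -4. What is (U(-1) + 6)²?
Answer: 576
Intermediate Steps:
U(Z) = -24 + 6*Z (U(Z) = (Z - 4)*(3 + 3) = (-4 + Z)*6 = -24 + 6*Z)
(U(-1) + 6)² = ((-24 + 6*(-1)) + 6)² = ((-24 - 6) + 6)² = (-30 + 6)² = (-24)² = 576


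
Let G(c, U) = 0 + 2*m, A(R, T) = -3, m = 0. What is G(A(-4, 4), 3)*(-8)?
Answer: 0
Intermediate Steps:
G(c, U) = 0 (G(c, U) = 0 + 2*0 = 0 + 0 = 0)
G(A(-4, 4), 3)*(-8) = 0*(-8) = 0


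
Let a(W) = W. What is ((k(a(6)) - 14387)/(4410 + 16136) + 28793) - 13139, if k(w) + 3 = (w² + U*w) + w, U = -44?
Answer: 160806236/10273 ≈ 15653.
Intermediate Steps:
k(w) = -3 + w² - 43*w (k(w) = -3 + ((w² - 44*w) + w) = -3 + (w² - 43*w) = -3 + w² - 43*w)
((k(a(6)) - 14387)/(4410 + 16136) + 28793) - 13139 = (((-3 + 6² - 43*6) - 14387)/(4410 + 16136) + 28793) - 13139 = (((-3 + 36 - 258) - 14387)/20546 + 28793) - 13139 = ((-225 - 14387)*(1/20546) + 28793) - 13139 = (-14612*1/20546 + 28793) - 13139 = (-7306/10273 + 28793) - 13139 = 295783183/10273 - 13139 = 160806236/10273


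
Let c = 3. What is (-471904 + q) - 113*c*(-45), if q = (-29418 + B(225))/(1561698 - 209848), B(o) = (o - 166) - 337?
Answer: -308660490173/675925 ≈ -4.5665e+5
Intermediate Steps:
B(o) = -503 + o (B(o) = (-166 + o) - 337 = -503 + o)
q = -14848/675925 (q = (-29418 + (-503 + 225))/(1561698 - 209848) = (-29418 - 278)/1351850 = -29696*1/1351850 = -14848/675925 ≈ -0.021967)
(-471904 + q) - 113*c*(-45) = (-471904 - 14848/675925) - 113*3*(-45) = -318971726048/675925 - 339*(-45) = -318971726048/675925 + 15255 = -308660490173/675925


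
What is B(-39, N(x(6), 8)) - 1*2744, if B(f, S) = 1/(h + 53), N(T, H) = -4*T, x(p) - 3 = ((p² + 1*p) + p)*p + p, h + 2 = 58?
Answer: -299095/109 ≈ -2744.0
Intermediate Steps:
h = 56 (h = -2 + 58 = 56)
x(p) = 3 + p + p*(p² + 2*p) (x(p) = 3 + (((p² + 1*p) + p)*p + p) = 3 + (((p² + p) + p)*p + p) = 3 + (((p + p²) + p)*p + p) = 3 + ((p² + 2*p)*p + p) = 3 + (p*(p² + 2*p) + p) = 3 + (p + p*(p² + 2*p)) = 3 + p + p*(p² + 2*p))
B(f, S) = 1/109 (B(f, S) = 1/(56 + 53) = 1/109)
B(-39, N(x(6), 8)) - 1*2744 = 1/109 - 1*2744 = 1/109 - 2744 = -299095/109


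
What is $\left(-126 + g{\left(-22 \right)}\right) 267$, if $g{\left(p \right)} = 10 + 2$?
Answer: $-30438$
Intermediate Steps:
$g{\left(p \right)} = 12$
$\left(-126 + g{\left(-22 \right)}\right) 267 = \left(-126 + 12\right) 267 = \left(-114\right) 267 = -30438$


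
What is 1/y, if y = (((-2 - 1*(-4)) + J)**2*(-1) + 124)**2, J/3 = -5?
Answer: 1/2025 ≈ 0.00049383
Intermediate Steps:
J = -15 (J = 3*(-5) = -15)
y = 2025 (y = (((-2 - 1*(-4)) - 15)**2*(-1) + 124)**2 = (((-2 + 4) - 15)**2*(-1) + 124)**2 = ((2 - 15)**2*(-1) + 124)**2 = ((-13)**2*(-1) + 124)**2 = (169*(-1) + 124)**2 = (-169 + 124)**2 = (-45)**2 = 2025)
1/y = 1/2025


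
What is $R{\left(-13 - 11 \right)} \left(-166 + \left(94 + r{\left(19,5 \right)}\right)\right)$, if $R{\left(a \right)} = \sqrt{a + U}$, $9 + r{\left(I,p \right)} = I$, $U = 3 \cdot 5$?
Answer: $- 186 i \approx - 186.0 i$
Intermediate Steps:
$U = 15$
$r{\left(I,p \right)} = -9 + I$
$R{\left(a \right)} = \sqrt{15 + a}$ ($R{\left(a \right)} = \sqrt{a + 15} = \sqrt{15 + a}$)
$R{\left(-13 - 11 \right)} \left(-166 + \left(94 + r{\left(19,5 \right)}\right)\right) = \sqrt{15 - 24} \left(-166 + \left(94 + \left(-9 + 19\right)\right)\right) = \sqrt{15 - 24} \left(-166 + \left(94 + 10\right)\right) = \sqrt{15 - 24} \left(-166 + 104\right) = \sqrt{-9} \left(-62\right) = 3 i \left(-62\right) = - 186 i$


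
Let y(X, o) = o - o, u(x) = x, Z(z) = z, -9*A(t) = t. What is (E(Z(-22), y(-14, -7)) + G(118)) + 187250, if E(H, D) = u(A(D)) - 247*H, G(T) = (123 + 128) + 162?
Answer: 193097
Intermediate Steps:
A(t) = -t/9
y(X, o) = 0
G(T) = 413 (G(T) = 251 + 162 = 413)
E(H, D) = -247*H - D/9 (E(H, D) = -D/9 - 247*H = -247*H - D/9)
(E(Z(-22), y(-14, -7)) + G(118)) + 187250 = ((-247*(-22) - 1/9*0) + 413) + 187250 = ((5434 + 0) + 413) + 187250 = (5434 + 413) + 187250 = 5847 + 187250 = 193097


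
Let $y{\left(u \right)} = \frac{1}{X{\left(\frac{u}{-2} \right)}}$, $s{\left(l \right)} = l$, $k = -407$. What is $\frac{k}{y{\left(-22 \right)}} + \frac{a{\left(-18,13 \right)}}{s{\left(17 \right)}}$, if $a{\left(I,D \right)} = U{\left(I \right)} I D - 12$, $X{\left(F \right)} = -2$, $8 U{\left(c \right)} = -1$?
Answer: $\frac{55421}{68} \approx 815.01$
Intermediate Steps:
$U{\left(c \right)} = - \frac{1}{8}$ ($U{\left(c \right)} = \frac{1}{8} \left(-1\right) = - \frac{1}{8}$)
$a{\left(I,D \right)} = -12 - \frac{D I}{8}$ ($a{\left(I,D \right)} = - \frac{I}{8} D - 12 = - \frac{D I}{8} - 12 = -12 - \frac{D I}{8}$)
$y{\left(u \right)} = - \frac{1}{2}$ ($y{\left(u \right)} = \frac{1}{-2} = - \frac{1}{2}$)
$\frac{k}{y{\left(-22 \right)}} + \frac{a{\left(-18,13 \right)}}{s{\left(17 \right)}} = - \frac{407}{- \frac{1}{2}} + \frac{-12 - \frac{13}{8} \left(-18\right)}{17} = \left(-407\right) \left(-2\right) + \left(-12 + \frac{117}{4}\right) \frac{1}{17} = 814 + \frac{69}{4} \cdot \frac{1}{17} = 814 + \frac{69}{68} = \frac{55421}{68}$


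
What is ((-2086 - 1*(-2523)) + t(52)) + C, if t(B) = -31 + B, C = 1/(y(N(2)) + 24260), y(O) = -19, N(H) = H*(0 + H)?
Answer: 11102379/24241 ≈ 458.00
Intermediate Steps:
N(H) = H**2 (N(H) = H*H = H**2)
C = 1/24241 (C = 1/(-19 + 24260) = 1/24241 ≈ 4.1252e-5)
((-2086 - 1*(-2523)) + t(52)) + C = ((-2086 - 1*(-2523)) + (-31 + 52)) + 1/24241 = ((-2086 + 2523) + 21) + 1/24241 = (437 + 21) + 1/24241 = 458 + 1/24241 = 11102379/24241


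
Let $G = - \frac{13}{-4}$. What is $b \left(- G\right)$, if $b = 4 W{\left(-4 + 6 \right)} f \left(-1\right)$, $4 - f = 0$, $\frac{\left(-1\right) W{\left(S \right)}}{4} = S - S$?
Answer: $0$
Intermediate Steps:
$W{\left(S \right)} = 0$ ($W{\left(S \right)} = - 4 \left(S - S\right) = \left(-4\right) 0 = 0$)
$f = 4$ ($f = 4 - 0 = 4 + 0 = 4$)
$G = \frac{13}{4}$ ($G = \left(-13\right) \left(- \frac{1}{4}\right) = \frac{13}{4} \approx 3.25$)
$b = 0$ ($b = 4 \cdot 0 \cdot 4 \left(-1\right) = 4 \cdot 0 \left(-1\right) = 0 \left(-1\right) = 0$)
$b \left(- G\right) = 0 \left(\left(-1\right) \frac{13}{4}\right) = 0 \left(- \frac{13}{4}\right) = 0$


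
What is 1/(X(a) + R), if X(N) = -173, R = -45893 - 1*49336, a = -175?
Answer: -1/95402 ≈ -1.0482e-5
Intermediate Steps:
R = -95229 (R = -45893 - 49336 = -95229)
1/(X(a) + R) = 1/(-173 - 95229) = 1/(-95402) = -1/95402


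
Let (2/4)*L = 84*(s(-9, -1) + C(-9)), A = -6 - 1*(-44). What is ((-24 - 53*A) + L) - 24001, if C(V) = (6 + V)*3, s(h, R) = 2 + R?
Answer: -27383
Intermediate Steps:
C(V) = 18 + 3*V
A = 38 (A = -6 + 44 = 38)
L = -1344 (L = 2*(84*((2 - 1) + (18 + 3*(-9)))) = 2*(84*(1 + (18 - 27))) = 2*(84*(1 - 9)) = 2*(84*(-8)) = 2*(-672) = -1344)
((-24 - 53*A) + L) - 24001 = ((-24 - 53*38) - 1344) - 24001 = ((-24 - 2014) - 1344) - 24001 = (-2038 - 1344) - 24001 = -3382 - 24001 = -27383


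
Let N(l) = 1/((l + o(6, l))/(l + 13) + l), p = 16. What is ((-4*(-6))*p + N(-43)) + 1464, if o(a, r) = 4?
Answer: 770606/417 ≈ 1848.0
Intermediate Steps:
N(l) = 1/(l + (4 + l)/(13 + l)) (N(l) = 1/((l + 4)/(l + 13) + l) = 1/((4 + l)/(13 + l) + l) = 1/(l + (4 + l)/(13 + l)))
((-4*(-6))*p + N(-43)) + 1464 = (-4*(-6)*16 + (13 - 43)/(4 + (-43)² + 14*(-43))) + 1464 = (24*16 - 30/(4 + 1849 - 602)) + 1464 = (384 - 30/1251) + 1464 = (384 + (1/1251)*(-30)) + 1464 = (384 - 10/417) + 1464 = 160118/417 + 1464 = 770606/417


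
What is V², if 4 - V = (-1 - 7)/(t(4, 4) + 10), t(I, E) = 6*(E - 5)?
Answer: 36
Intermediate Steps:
t(I, E) = -30 + 6*E (t(I, E) = 6*(-5 + E) = -30 + 6*E)
V = 6 (V = 4 - (-1 - 7)/((-30 + 6*4) + 10) = 4 - (-8)/((-30 + 24) + 10) = 4 - (-8)/(-6 + 10) = 4 - (-8)/4 = 4 - 1*(-2) = 4 + 2 = 6)
V² = 6² = 36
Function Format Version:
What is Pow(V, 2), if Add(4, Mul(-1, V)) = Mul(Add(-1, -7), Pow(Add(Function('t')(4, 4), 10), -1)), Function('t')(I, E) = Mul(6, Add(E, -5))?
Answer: 36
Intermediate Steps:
Function('t')(I, E) = Add(-30, Mul(6, E)) (Function('t')(I, E) = Mul(6, Add(-5, E)) = Add(-30, Mul(6, E)))
V = 6 (V = Add(4, Mul(-1, Mul(Add(-1, -7), Pow(Add(Add(-30, Mul(6, 4)), 10), -1)))) = Add(4, Mul(-1, Mul(-8, Pow(Add(Add(-30, 24), 10), -1)))) = Add(4, Mul(-1, Mul(-8, Pow(Add(-6, 10), -1)))) = Add(4, Mul(-1, Mul(-8, Pow(4, -1)))) = Add(4, Mul(-1, Mul(-8, Rational(1, 4)))) = Add(4, Mul(-1, -2)) = Add(4, 2) = 6)
Pow(V, 2) = Pow(6, 2) = 36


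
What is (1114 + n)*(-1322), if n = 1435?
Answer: -3369778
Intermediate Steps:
(1114 + n)*(-1322) = (1114 + 1435)*(-1322) = 2549*(-1322) = -3369778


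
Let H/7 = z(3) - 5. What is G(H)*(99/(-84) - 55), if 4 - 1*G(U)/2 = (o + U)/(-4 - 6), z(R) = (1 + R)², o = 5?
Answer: -95953/70 ≈ -1370.8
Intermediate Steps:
H = 77 (H = 7*((1 + 3)² - 5) = 7*(4² - 5) = 7*(16 - 5) = 7*11 = 77)
G(U) = 9 + U/5 (G(U) = 8 - 2*(5 + U)/(-4 - 6) = 8 - 2*(5 + U)/(-10) = 8 - 2*(5 + U)*(-1)/10 = 8 - 2*(-½ - U/10) = 8 + (1 + U/5) = 9 + U/5)
G(H)*(99/(-84) - 55) = (9 + (⅕)*77)*(99/(-84) - 55) = (9 + 77/5)*(99*(-1/84) - 55) = 122*(-33/28 - 55)/5 = (122/5)*(-1573/28) = -95953/70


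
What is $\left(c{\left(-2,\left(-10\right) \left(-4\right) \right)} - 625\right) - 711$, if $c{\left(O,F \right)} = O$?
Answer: $-1338$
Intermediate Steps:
$\left(c{\left(-2,\left(-10\right) \left(-4\right) \right)} - 625\right) - 711 = \left(-2 - 625\right) - 711 = -627 - 711 = -1338$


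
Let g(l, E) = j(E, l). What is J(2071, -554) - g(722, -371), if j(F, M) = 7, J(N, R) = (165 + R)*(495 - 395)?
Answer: -38907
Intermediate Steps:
J(N, R) = 16500 + 100*R (J(N, R) = (165 + R)*100 = 16500 + 100*R)
g(l, E) = 7
J(2071, -554) - g(722, -371) = (16500 + 100*(-554)) - 1*7 = (16500 - 55400) - 7 = -38900 - 7 = -38907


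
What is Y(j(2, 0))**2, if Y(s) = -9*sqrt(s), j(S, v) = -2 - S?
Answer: -324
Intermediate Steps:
Y(j(2, 0))**2 = (-9*sqrt(-2 - 1*2))**2 = (-9*sqrt(-2 - 2))**2 = (-18*I)**2 = -324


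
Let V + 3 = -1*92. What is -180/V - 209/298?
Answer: 6757/5662 ≈ 1.1934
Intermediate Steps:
V = -95 (V = -3 - 1*92 = -3 - 92 = -95)
-180/V - 209/298 = -180/(-95) - 209/298 = -180*(-1/95) - 209*1/298 = 36/19 - 209/298 = 6757/5662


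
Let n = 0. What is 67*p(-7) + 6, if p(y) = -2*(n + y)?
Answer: 944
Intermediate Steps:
p(y) = -2*y (p(y) = -2*(0 + y) = -2*y)
67*p(-7) + 6 = 67*(-2*(-7)) + 6 = 67*14 + 6 = 938 + 6 = 944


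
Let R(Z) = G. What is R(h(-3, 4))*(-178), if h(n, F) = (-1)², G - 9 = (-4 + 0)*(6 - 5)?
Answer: -890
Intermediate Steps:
G = 5 (G = 9 + (-4 + 0)*(6 - 5) = 9 - 4*1 = 9 - 4 = 5)
h(n, F) = 1
R(Z) = 5
R(h(-3, 4))*(-178) = 5*(-178) = -890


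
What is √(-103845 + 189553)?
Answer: 2*√21427 ≈ 292.76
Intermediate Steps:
√(-103845 + 189553) = √85708 = 2*√21427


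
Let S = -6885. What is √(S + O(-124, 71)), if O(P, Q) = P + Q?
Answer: I*√6938 ≈ 83.295*I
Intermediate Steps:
√(S + O(-124, 71)) = √(-6885 + (-124 + 71)) = √(-6885 - 53) = √(-6938) = I*√6938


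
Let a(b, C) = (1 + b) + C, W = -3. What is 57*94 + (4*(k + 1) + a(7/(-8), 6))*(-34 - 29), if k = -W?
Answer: 31713/8 ≈ 3964.1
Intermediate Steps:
k = 3 (k = -1*(-3) = 3)
a(b, C) = 1 + C + b
57*94 + (4*(k + 1) + a(7/(-8), 6))*(-34 - 29) = 57*94 + (4*(3 + 1) + (1 + 6 + 7/(-8)))*(-34 - 29) = 5358 + (4*4 + (1 + 6 + 7*(-⅛)))*(-63) = 5358 + (16 + (1 + 6 - 7/8))*(-63) = 5358 + (16 + 49/8)*(-63) = 5358 + (177/8)*(-63) = 5358 - 11151/8 = 31713/8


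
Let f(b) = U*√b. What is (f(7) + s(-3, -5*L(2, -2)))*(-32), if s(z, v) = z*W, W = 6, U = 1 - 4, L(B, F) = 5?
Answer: 576 + 96*√7 ≈ 829.99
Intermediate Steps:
U = -3
f(b) = -3*√b
s(z, v) = 6*z (s(z, v) = z*6 = 6*z)
(f(7) + s(-3, -5*L(2, -2)))*(-32) = (-3*√7 + 6*(-3))*(-32) = (-3*√7 - 18)*(-32) = (-18 - 3*√7)*(-32) = 576 + 96*√7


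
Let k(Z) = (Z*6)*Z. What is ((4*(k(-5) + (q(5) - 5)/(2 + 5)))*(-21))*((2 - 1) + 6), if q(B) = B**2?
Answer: -89880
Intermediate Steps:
k(Z) = 6*Z**2 (k(Z) = (6*Z)*Z = 6*Z**2)
((4*(k(-5) + (q(5) - 5)/(2 + 5)))*(-21))*((2 - 1) + 6) = ((4*(6*(-5)**2 + (5**2 - 5)/(2 + 5)))*(-21))*((2 - 1) + 6) = ((4*(6*25 + (25 - 5)/7))*(-21))*(1 + 6) = ((4*(150 + 20*(1/7)))*(-21))*7 = ((4*(150 + 20/7))*(-21))*7 = ((4*(1070/7))*(-21))*7 = ((4280/7)*(-21))*7 = -12840*7 = -89880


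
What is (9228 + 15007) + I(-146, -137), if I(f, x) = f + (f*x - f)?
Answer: 44237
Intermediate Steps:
I(f, x) = f*x (I(f, x) = f + (-f + f*x) = f*x)
(9228 + 15007) + I(-146, -137) = (9228 + 15007) - 146*(-137) = 24235 + 20002 = 44237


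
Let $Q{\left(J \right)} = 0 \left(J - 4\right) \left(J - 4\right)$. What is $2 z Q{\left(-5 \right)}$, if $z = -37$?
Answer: $0$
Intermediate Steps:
$Q{\left(J \right)} = 0$ ($Q{\left(J \right)} = 0 \left(-4 + J\right) \left(-4 + J\right) = 0 \left(-4 + J\right)^{2} = 0$)
$2 z Q{\left(-5 \right)} = 2 \left(-37\right) 0 = \left(-74\right) 0 = 0$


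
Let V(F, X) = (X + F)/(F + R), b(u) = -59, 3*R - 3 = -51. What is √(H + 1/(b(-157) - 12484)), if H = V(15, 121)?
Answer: I*√21396464007/12543 ≈ 11.662*I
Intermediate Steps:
R = -16 (R = 1 + (⅓)*(-51) = 1 - 17 = -16)
V(F, X) = (F + X)/(-16 + F) (V(F, X) = (X + F)/(F - 16) = (F + X)/(-16 + F))
H = -136 (H = (15 + 121)/(-16 + 15) = 136/(-1) = -1*136 = -136)
√(H + 1/(b(-157) - 12484)) = √(-136 + 1/(-59 - 12484)) = √(-136 + 1/(-12543)) = √(-136 - 1/12543) = √(-1705849/12543) = I*√21396464007/12543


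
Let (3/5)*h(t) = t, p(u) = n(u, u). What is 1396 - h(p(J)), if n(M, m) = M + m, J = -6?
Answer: 1416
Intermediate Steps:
p(u) = 2*u (p(u) = u + u = 2*u)
h(t) = 5*t/3
1396 - h(p(J)) = 1396 - 5*2*(-6)/3 = 1396 - 5*(-12)/3 = 1396 - 1*(-20) = 1396 + 20 = 1416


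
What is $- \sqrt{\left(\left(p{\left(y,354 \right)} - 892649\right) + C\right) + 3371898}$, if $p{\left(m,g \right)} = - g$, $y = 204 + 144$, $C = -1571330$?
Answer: $- \sqrt{907565} \approx -952.66$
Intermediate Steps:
$y = 348$
$- \sqrt{\left(\left(p{\left(y,354 \right)} - 892649\right) + C\right) + 3371898} = - \sqrt{\left(\left(\left(-1\right) 354 - 892649\right) - 1571330\right) + 3371898} = - \sqrt{\left(\left(-354 - 892649\right) - 1571330\right) + 3371898} = - \sqrt{\left(-893003 - 1571330\right) + 3371898} = - \sqrt{-2464333 + 3371898} = - \sqrt{907565}$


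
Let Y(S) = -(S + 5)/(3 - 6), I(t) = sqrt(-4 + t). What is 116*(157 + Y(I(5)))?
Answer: 18444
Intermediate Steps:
Y(S) = 5/3 + S/3 (Y(S) = -(5 + S)/(-3) = -(5 + S)*(-1)/3 = -(-5/3 - S/3) = 5/3 + S/3)
116*(157 + Y(I(5))) = 116*(157 + (5/3 + sqrt(-4 + 5)/3)) = 116*(157 + (5/3 + sqrt(1)/3)) = 116*(157 + (5/3 + (1/3)*1)) = 116*(157 + (5/3 + 1/3)) = 116*(157 + 2) = 116*159 = 18444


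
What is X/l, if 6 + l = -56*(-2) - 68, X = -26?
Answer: -13/19 ≈ -0.68421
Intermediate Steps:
l = 38 (l = -6 + (-56*(-2) - 68) = -6 + (112 - 68) = -6 + 44 = 38)
X/l = -26/38 = -26*1/38 = -13/19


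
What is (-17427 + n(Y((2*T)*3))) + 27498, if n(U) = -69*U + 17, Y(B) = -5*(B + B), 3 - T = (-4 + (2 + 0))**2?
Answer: 5948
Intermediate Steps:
T = -1 (T = 3 - (-4 + (2 + 0))**2 = 3 - (-4 + 2)**2 = 3 - 1*(-2)**2 = 3 - 1*4 = 3 - 4 = -1)
Y(B) = -10*B
n(U) = 17 - 69*U
(-17427 + n(Y((2*T)*3))) + 27498 = (-17427 + (17 - (-690)*(2*(-1))*3)) + 27498 = (-17427 + (17 - (-690)*(-2*3))) + 27498 = (-17427 + (17 - (-690)*(-6))) + 27498 = (-17427 + (17 - 69*60)) + 27498 = (-17427 + (17 - 4140)) + 27498 = (-17427 - 4123) + 27498 = -21550 + 27498 = 5948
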